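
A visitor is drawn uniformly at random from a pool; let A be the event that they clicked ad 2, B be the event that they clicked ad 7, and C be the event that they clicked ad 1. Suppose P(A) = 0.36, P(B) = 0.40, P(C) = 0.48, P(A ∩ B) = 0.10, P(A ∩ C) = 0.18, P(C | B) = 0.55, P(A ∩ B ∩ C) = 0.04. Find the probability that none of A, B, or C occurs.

0.22

P(B ∩ C) = P(B)·P(C|B) = 0.40 × 0.55 = 0.22
By inclusion-exclusion,
P(A ∪ B ∪ C) = 0.36 + 0.40 + 0.48 − 0.10 − 0.18 − 0.22 + 0.04 = 0.78
P(none) = 1 − 0.78 = 0.22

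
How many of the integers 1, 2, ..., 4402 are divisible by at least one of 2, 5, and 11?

2801

Using inclusion–exclusion:
2201 + 880 + 400 − 440 − 200 − 80 + 40 = 2801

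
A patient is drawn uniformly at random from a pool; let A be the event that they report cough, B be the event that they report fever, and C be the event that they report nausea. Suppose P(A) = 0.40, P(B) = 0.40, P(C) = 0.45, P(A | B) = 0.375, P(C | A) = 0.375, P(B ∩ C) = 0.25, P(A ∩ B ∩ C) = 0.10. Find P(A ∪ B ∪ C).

P(A ∩ B) = P(B)·P(A|B) = 0.40 × 0.375 = 0.15
P(A ∩ C) = P(A)·P(C|A) = 0.40 × 0.375 = 0.15
By inclusion-exclusion,
P(A ∪ B ∪ C) = 0.40 + 0.40 + 0.45 − 0.15 − 0.15 − 0.25 + 0.10 = 0.80

0.80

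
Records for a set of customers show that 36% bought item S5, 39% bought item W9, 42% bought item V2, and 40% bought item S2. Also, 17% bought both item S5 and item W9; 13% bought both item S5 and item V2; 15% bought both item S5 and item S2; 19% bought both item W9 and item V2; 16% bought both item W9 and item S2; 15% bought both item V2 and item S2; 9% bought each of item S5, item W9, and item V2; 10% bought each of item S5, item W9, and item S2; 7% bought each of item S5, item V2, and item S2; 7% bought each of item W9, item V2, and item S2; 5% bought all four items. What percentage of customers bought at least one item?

By inclusion-exclusion,
P(at least one) = 36 + 39 + 42 + 40 − 17 − 13 − 15 − 19 − 16 − 15 + 9 + 10 + 7 + 7 − 5 = 90%

90%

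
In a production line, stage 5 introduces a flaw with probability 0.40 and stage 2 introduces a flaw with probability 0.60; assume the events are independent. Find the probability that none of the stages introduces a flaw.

0.24

Since the events are independent, P(none) is the product of the individual non-occurrence probabilities.
P(none) = (1 − 0.40) × (1 − 0.60) = 0.60 × 0.40 = 0.24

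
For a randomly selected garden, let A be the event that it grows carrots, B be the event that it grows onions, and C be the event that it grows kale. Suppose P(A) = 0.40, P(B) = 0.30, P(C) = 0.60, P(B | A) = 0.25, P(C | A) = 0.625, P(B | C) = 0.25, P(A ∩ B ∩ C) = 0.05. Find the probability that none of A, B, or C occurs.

P(A ∩ B) = P(A)·P(B|A) = 0.40 × 0.25 = 0.10
P(A ∩ C) = P(A)·P(C|A) = 0.40 × 0.625 = 0.25
P(B ∩ C) = P(C)·P(B|C) = 0.60 × 0.25 = 0.15
Inclusion–exclusion gives
P(A ∪ B ∪ C) = 0.40 + 0.30 + 0.60 − 0.10 − 0.25 − 0.15 + 0.05 = 0.85
P(none) = 1 − 0.85 = 0.15

0.15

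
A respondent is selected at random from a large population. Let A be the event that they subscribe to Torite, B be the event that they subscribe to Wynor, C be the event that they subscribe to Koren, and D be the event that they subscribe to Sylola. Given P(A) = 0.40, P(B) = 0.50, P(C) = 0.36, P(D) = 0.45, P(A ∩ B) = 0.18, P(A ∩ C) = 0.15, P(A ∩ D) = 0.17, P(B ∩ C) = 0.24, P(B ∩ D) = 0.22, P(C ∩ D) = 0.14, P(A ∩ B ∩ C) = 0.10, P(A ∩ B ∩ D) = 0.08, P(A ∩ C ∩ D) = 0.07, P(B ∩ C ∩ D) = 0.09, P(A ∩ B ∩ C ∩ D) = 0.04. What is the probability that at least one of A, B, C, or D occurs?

By inclusion–exclusion:
P(A ∪ B ∪ C ∪ D) = 0.40 + 0.50 + 0.36 + 0.45 − 0.18 − 0.15 − 0.17 − 0.24 − 0.22 − 0.14 + 0.10 + 0.08 + 0.07 + 0.09 − 0.04 = 0.91

0.91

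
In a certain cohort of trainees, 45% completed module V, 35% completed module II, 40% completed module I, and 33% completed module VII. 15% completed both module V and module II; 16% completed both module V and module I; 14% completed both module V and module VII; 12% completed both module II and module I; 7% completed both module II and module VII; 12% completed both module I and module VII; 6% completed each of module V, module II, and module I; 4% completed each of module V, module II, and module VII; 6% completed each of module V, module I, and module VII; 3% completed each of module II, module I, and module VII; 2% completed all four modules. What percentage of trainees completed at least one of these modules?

Using inclusion–exclusion:
P(at least one) = 45 + 35 + 40 + 33 − 15 − 16 − 14 − 12 − 7 − 12 + 6 + 4 + 6 + 3 − 2 = 94%

94%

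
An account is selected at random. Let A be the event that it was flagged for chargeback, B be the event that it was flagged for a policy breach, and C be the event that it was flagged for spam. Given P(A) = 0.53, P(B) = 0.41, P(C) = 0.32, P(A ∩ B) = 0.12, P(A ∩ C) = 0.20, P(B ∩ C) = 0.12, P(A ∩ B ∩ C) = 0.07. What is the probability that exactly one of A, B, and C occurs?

P(exactly one) = 0.53 + 0.41 + 0.32 − 2·0.12 − 2·0.20 − 2·0.12 + 3·0.07 = 0.59

0.59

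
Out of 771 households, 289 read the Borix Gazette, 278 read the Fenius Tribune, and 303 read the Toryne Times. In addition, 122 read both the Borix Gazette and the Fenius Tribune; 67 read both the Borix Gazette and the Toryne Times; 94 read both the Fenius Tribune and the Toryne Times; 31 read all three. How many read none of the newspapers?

153

Using inclusion–exclusion:
|at least one| = 289 + 278 + 303 − 122 − 67 − 94 + 31 = 618
None: 771 − 618 = 153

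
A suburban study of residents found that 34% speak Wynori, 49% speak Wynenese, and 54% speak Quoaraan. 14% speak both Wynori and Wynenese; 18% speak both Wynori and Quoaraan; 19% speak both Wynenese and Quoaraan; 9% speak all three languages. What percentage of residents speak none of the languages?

P(at least one) = 34 + 49 + 54 − 14 − 18 − 19 + 9 = 95%
P(none) = 100% − 95% = 5%

5%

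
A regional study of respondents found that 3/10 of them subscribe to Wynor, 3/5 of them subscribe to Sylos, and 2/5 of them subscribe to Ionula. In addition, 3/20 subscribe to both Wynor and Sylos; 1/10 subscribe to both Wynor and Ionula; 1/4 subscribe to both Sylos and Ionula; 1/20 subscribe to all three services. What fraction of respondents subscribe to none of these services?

P(at least one) = 3/10 + 3/5 + 2/5 − 3/20 − 1/10 − 1/4 + 1/20 = 17/20
P(none) = 1 − 17/20 = 3/20

3/20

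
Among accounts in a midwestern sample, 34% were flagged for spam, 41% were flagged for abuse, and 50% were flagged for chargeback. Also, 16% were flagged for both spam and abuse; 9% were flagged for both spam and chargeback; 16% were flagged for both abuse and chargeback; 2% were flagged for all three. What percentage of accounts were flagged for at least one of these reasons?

P(≥1) = 34 + 41 + 50 − 16 − 9 − 16 + 2 = 86%

86%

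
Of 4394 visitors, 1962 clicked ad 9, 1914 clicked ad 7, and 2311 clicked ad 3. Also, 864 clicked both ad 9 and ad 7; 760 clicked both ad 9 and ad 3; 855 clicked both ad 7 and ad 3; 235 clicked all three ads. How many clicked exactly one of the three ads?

1934

By inclusion–exclusion (exactly-one form):
N(exactly one) = 1962 + 1914 + 2311 − 2·864 − 2·760 − 2·855 + 3·235 = 1934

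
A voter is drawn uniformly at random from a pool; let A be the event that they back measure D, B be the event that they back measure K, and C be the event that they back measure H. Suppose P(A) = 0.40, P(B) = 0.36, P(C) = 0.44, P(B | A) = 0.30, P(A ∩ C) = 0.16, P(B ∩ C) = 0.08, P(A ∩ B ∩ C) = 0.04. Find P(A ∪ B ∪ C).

0.88

P(A ∩ B) = P(A)·P(B|A) = 0.40 × 0.30 = 0.12
P(A ∪ B ∪ C) = 0.40 + 0.36 + 0.44 − 0.12 − 0.16 − 0.08 + 0.04 = 0.88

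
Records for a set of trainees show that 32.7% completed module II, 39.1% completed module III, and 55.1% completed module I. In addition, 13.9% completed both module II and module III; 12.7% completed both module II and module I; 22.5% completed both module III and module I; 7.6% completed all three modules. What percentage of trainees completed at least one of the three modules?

85.4%

Apply inclusion-exclusion:
P(union) = 32.7 + 39.1 + 55.1 − 13.9 − 12.7 − 22.5 + 7.6 = 85.4%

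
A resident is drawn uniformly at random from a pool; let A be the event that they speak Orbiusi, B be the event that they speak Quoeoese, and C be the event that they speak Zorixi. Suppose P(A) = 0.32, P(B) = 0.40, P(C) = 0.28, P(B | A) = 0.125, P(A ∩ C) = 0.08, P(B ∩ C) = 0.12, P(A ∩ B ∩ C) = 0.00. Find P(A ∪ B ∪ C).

0.76

P(A ∩ B) = P(A)·P(B|A) = 0.32 × 0.125 = 0.04
P(A ∪ B ∪ C) = 0.32 + 0.40 + 0.28 − 0.04 − 0.08 − 0.12 + 0.00 = 0.76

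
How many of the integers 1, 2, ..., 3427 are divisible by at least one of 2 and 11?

1869

Inclusion–exclusion gives
1713 + 311 − 155 = 1869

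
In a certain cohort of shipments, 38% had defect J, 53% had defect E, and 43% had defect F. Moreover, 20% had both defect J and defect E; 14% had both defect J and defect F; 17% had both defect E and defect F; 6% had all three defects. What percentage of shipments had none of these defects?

P(≥1) = 38 + 53 + 43 − 20 − 14 − 17 + 6 = 89%
P(none) = 100% − 89% = 11%

11%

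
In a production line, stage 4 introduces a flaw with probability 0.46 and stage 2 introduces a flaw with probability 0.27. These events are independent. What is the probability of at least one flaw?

0.6058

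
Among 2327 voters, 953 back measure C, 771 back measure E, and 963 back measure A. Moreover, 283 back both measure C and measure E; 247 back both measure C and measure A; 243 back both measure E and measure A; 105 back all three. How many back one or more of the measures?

Apply inclusion-exclusion:
N(≥1) = 953 + 771 + 963 − 283 − 247 − 243 + 105 = 2019

2019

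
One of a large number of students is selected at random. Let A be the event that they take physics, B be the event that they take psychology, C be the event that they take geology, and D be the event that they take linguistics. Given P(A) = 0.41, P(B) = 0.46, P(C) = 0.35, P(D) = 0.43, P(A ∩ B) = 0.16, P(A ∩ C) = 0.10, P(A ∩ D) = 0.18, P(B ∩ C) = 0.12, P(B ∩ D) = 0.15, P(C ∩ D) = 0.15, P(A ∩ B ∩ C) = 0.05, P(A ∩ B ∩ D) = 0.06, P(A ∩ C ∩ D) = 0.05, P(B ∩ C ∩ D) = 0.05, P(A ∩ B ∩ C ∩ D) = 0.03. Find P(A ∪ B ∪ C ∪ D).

P(A ∪ B ∪ C ∪ D) = 0.41 + 0.46 + 0.35 + 0.43 − 0.16 − 0.10 − 0.18 − 0.12 − 0.15 − 0.15 + 0.05 + 0.06 + 0.05 + 0.05 − 0.03 = 0.97

0.97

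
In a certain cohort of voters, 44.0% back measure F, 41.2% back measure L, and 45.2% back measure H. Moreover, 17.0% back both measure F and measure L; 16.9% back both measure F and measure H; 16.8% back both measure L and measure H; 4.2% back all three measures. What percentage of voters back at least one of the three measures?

83.9%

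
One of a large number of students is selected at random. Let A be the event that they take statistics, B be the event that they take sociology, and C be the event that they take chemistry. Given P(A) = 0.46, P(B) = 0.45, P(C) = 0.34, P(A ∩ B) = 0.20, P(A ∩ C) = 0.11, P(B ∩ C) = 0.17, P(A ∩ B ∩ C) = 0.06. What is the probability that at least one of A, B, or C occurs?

0.83

P(A ∪ B ∪ C) = 0.46 + 0.45 + 0.34 − 0.20 − 0.11 − 0.17 + 0.06 = 0.83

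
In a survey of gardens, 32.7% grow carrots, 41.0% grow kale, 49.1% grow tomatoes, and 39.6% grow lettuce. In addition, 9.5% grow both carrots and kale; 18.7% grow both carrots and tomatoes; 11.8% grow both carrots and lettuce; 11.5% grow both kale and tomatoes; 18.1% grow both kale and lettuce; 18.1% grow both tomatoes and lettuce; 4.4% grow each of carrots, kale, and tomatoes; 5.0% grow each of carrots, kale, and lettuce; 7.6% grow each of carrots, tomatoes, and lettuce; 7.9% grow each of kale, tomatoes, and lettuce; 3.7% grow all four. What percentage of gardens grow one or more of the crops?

95.9%

P(≥1) = 32.7 + 41.0 + 49.1 + 39.6 − 9.5 − 18.7 − 11.8 − 11.5 − 18.1 − 18.1 + 4.4 + 5.0 + 7.6 + 7.9 − 3.7 = 95.9%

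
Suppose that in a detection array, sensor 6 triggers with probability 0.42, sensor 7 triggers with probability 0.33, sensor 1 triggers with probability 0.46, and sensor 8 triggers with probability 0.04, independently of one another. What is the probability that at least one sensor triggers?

0.79854976

P(none) = (1 − 0.42) × (1 − 0.33) × (1 − 0.46) × (1 − 0.04) = 0.58 × 0.67 × 0.54 × 0.96 = 0.20145024
P(at least one) = 1 − 0.20145024 = 0.79854976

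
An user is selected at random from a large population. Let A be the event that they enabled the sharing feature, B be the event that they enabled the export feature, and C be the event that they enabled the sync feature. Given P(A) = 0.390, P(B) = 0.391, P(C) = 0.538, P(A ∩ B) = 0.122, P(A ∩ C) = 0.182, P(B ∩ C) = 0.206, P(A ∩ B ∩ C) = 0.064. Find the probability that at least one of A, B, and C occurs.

P(A ∪ B ∪ C) = 0.390 + 0.391 + 0.538 − 0.122 − 0.182 − 0.206 + 0.064 = 0.873

0.873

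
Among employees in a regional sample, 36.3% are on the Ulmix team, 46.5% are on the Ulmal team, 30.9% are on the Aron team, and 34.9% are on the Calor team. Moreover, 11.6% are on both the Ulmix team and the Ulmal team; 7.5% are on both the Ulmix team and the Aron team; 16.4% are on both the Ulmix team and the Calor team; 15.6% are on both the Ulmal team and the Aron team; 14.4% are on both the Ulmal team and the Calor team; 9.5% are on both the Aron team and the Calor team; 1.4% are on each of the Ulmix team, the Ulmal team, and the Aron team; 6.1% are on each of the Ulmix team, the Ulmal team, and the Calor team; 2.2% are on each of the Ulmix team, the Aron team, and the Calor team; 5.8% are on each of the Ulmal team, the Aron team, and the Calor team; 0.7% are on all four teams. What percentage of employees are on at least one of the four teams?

88.4%

P(at least one) = 36.3 + 46.5 + 30.9 + 34.9 − 11.6 − 7.5 − 16.4 − 15.6 − 14.4 − 9.5 + 1.4 + 6.1 + 2.2 + 5.8 − 0.7 = 88.4%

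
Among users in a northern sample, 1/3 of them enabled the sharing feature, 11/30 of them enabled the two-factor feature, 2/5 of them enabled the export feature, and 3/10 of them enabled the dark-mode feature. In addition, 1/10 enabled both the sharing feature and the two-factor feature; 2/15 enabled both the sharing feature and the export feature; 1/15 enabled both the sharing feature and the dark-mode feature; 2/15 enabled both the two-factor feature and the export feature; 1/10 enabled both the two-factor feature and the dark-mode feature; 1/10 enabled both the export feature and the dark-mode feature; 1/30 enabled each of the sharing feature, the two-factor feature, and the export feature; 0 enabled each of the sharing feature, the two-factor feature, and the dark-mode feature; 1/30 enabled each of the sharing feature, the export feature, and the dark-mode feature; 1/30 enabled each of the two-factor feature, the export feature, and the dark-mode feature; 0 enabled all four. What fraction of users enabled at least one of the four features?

Apply inclusion-exclusion:
P(union) = 1/3 + 11/30 + 2/5 + 3/10 − 1/10 − 2/15 − 1/15 − 2/15 − 1/10 − 1/10 + 1/30 + 0 + 1/30 + 1/30 − 0 = 13/15

13/15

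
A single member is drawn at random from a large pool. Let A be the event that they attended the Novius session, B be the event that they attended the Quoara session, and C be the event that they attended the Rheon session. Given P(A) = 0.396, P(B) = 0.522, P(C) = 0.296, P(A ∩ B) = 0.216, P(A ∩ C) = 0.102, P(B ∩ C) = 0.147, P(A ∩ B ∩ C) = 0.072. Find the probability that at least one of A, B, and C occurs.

Inclusion–exclusion gives
P(A ∪ B ∪ C) = 0.396 + 0.522 + 0.296 − 0.216 − 0.102 − 0.147 + 0.072 = 0.821

0.821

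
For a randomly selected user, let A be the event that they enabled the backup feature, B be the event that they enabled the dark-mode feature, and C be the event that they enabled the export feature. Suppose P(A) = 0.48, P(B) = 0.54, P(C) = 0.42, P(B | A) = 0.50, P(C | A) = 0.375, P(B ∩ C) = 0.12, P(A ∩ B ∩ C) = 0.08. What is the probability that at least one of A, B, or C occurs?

0.98

P(A ∩ B) = P(A)·P(B|A) = 0.48 × 0.50 = 0.24
P(A ∩ C) = P(A)·P(C|A) = 0.48 × 0.375 = 0.18
P(A ∪ B ∪ C) = 0.48 + 0.54 + 0.42 − 0.24 − 0.18 − 0.12 + 0.08 = 0.98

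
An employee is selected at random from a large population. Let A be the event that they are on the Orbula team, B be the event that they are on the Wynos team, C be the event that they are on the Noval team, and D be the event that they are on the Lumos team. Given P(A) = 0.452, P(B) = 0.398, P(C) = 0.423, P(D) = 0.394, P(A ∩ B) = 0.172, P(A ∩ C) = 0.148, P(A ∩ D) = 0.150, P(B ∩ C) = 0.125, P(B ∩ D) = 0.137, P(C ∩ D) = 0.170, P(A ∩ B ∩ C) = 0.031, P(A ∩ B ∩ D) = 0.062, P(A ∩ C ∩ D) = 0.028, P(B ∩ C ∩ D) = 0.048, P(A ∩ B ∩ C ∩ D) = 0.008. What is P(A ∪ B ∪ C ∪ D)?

0.926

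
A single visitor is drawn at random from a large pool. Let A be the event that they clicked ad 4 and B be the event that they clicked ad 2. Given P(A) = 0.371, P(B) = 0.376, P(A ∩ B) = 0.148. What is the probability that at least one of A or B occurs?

0.599

Apply inclusion-exclusion:
P(A ∪ B) = 0.371 + 0.376 − 0.148 = 0.599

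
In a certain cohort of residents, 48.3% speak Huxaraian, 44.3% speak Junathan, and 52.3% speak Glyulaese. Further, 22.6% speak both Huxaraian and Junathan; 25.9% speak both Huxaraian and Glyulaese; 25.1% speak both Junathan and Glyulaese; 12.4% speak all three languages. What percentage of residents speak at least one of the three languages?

83.7%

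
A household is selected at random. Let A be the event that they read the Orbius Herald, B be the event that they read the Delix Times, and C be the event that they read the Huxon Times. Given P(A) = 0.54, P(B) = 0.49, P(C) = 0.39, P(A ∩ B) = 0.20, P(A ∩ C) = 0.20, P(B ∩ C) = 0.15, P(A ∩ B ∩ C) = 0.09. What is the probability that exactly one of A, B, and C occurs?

Using the inclusion–exclusion count for exactly one event:
P(exactly one) = 0.54 + 0.49 + 0.39 − 2·0.20 − 2·0.20 − 2·0.15 + 3·0.09 = 0.59

0.59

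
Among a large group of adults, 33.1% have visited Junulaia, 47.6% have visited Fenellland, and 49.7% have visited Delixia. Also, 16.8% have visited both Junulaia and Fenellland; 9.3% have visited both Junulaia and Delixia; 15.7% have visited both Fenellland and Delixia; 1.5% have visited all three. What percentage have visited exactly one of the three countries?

Using the inclusion–exclusion count for exactly one event:
P(exactly one) = 33.1 + 47.6 + 49.7 − 2·16.8 − 2·9.3 − 2·15.7 + 3·1.5 = 51.3%

51.3%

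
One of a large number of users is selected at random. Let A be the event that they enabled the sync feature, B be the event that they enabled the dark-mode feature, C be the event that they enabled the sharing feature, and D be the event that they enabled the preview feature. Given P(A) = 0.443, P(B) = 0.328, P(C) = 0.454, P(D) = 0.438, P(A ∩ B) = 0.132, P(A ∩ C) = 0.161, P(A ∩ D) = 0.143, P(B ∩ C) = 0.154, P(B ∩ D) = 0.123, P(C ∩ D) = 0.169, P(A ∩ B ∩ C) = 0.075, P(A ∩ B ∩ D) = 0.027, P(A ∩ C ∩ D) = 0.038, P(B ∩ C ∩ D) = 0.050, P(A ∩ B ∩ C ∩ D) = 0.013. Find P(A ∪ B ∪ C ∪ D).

P(A ∪ B ∪ C ∪ D) = 0.443 + 0.328 + 0.454 + 0.438 − 0.132 − 0.161 − 0.143 − 0.154 − 0.123 − 0.169 + 0.075 + 0.027 + 0.038 + 0.050 − 0.013 = 0.958

0.958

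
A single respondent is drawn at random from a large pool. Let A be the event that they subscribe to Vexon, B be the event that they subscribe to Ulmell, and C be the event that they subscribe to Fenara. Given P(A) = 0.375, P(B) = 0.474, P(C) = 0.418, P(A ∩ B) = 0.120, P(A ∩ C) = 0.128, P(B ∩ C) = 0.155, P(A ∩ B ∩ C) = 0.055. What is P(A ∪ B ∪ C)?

0.919

Using inclusion–exclusion:
P(A ∪ B ∪ C) = 0.375 + 0.474 + 0.418 − 0.120 − 0.128 − 0.155 + 0.055 = 0.919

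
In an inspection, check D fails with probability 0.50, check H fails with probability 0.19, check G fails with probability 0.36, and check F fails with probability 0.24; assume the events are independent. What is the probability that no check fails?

0.196992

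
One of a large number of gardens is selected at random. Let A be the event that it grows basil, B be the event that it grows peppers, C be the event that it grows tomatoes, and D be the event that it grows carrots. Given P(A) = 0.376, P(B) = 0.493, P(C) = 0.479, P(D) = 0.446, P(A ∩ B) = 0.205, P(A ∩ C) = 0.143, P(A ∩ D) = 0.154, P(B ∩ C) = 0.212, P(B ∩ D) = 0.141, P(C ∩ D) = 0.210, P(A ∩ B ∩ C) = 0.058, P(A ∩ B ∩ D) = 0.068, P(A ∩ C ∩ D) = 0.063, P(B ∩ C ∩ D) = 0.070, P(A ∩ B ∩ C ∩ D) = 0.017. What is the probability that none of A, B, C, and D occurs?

0.029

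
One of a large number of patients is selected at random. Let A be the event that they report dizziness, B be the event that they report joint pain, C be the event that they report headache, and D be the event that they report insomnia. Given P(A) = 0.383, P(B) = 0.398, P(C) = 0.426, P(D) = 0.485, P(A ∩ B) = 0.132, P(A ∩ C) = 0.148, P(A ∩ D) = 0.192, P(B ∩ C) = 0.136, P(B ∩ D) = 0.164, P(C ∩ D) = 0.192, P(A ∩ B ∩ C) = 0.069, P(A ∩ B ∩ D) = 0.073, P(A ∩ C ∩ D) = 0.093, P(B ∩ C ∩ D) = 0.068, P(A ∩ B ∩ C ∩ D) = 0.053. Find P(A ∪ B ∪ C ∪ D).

P(A ∪ B ∪ C ∪ D) = 0.383 + 0.398 + 0.426 + 0.485 − 0.132 − 0.148 − 0.192 − 0.136 − 0.164 − 0.192 + 0.069 + 0.073 + 0.093 + 0.068 − 0.053 = 0.978

0.978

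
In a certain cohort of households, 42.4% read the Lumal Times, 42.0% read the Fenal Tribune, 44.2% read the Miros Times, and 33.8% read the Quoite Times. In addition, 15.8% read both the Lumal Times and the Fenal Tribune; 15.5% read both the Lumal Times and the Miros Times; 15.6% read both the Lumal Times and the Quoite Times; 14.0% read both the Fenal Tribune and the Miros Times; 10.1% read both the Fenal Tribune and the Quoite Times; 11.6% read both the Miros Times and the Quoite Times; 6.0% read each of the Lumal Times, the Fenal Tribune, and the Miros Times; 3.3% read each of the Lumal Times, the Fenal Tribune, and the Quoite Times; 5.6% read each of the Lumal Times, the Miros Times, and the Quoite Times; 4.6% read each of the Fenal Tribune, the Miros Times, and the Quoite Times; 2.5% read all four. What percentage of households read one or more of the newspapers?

P(at least one) = 42.4 + 42.0 + 44.2 + 33.8 − 15.8 − 15.5 − 15.6 − 14.0 − 10.1 − 11.6 + 6.0 + 3.3 + 5.6 + 4.6 − 2.5 = 96.8%

96.8%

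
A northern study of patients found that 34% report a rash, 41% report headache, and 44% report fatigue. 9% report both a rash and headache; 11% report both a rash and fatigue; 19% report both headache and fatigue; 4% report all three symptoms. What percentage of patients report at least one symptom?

By inclusion–exclusion:
P(≥1) = 34 + 41 + 44 − 9 − 11 − 19 + 4 = 84%

84%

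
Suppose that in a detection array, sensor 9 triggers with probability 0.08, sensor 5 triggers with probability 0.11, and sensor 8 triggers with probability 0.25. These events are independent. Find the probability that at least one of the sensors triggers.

P(none) = (1 − 0.08) × (1 − 0.11) × (1 − 0.25) = 0.92 × 0.89 × 0.75 = 0.6141
P(at least one) = 1 − 0.6141 = 0.3859

0.3859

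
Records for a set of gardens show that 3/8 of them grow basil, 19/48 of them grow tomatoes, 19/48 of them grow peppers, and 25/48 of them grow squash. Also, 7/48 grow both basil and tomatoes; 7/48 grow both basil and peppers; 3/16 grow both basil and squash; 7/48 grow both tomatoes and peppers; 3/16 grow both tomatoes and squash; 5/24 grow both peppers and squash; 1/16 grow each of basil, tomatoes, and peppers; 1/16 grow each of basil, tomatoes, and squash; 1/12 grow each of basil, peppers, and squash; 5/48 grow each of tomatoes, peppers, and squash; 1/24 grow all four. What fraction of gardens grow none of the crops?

Using inclusion–exclusion:
P(≥1) = 3/8 + 19/48 + 19/48 + 25/48 − 7/48 − 7/48 − 3/16 − 7/48 − 3/16 − 5/24 + 1/16 + 1/16 + 1/12 + 5/48 − 1/24 = 15/16
P(none) = 1 − 15/16 = 1/16

1/16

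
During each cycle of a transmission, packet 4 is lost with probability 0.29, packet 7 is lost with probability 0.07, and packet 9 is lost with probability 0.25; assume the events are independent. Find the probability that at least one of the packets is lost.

0.504775

P(none) = (1 − 0.29) × (1 − 0.07) × (1 − 0.25) = 0.71 × 0.93 × 0.75 = 0.495225
P(at least one) = 1 − 0.495225 = 0.504775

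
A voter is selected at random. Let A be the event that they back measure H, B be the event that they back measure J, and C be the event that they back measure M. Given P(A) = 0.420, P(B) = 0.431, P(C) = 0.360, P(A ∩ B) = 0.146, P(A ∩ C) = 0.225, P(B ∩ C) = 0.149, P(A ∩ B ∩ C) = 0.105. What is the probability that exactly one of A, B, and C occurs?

0.486

P(exactly one) = 0.420 + 0.431 + 0.360 − 2·0.146 − 2·0.225 − 2·0.149 + 3·0.105 = 0.486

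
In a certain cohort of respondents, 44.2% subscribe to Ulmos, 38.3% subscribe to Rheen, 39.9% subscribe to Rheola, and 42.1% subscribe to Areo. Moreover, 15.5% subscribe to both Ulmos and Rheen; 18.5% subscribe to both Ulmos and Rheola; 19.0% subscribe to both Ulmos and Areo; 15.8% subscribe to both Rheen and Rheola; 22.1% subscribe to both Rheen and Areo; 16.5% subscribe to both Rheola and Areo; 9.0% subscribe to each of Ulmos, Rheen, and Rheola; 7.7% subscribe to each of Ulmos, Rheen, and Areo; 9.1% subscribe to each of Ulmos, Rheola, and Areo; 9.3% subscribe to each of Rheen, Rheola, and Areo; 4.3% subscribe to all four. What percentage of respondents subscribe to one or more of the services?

87.9%

P(≥1) = 44.2 + 38.3 + 39.9 + 42.1 − 15.5 − 18.5 − 19.0 − 15.8 − 22.1 − 16.5 + 9.0 + 7.7 + 9.1 + 9.3 − 4.3 = 87.9%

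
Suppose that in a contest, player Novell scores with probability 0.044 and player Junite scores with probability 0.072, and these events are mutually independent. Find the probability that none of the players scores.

P(none) = (1 − 0.044) × (1 − 0.072) = 0.956 × 0.928 = 0.887168

0.887168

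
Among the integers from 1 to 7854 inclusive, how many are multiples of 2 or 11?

4284

⌊7854/2⌋ + ⌊7854/11⌋ − ⌊7854/22⌋ = 3927 + 714 − 357 = 4284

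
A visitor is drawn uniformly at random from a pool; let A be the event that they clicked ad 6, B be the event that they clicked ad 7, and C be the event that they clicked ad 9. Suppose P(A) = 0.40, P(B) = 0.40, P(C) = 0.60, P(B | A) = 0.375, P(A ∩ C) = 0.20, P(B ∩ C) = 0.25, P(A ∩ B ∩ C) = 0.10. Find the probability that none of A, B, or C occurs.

0.10

P(A ∩ B) = P(A)·P(B|A) = 0.40 × 0.375 = 0.15
P(A ∪ B ∪ C) = 0.40 + 0.40 + 0.60 − 0.15 − 0.20 − 0.25 + 0.10 = 0.90
P(none) = 1 − 0.90 = 0.10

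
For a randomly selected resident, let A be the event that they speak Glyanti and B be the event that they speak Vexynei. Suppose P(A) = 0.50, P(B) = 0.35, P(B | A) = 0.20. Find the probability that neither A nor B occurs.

0.25

P(A ∩ B) = P(A)·P(B|A) = 0.50 × 0.20 = 0.10
P(A ∪ B) = 0.50 + 0.35 − 0.10 = 0.75
P(none) = 1 − 0.75 = 0.25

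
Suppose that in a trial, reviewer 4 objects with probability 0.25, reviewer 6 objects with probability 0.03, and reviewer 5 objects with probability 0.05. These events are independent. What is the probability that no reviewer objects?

0.691125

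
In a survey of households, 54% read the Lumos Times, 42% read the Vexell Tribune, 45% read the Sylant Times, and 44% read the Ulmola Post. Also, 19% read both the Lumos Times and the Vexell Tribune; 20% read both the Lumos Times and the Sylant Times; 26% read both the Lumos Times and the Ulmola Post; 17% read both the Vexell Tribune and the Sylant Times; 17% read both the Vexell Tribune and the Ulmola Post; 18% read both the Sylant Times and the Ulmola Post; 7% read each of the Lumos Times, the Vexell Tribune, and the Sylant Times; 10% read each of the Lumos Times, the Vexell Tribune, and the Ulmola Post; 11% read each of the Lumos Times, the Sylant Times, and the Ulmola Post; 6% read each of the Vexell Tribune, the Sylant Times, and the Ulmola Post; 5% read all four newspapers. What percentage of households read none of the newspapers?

3%

By inclusion-exclusion,
P(union) = 54 + 42 + 45 + 44 − 19 − 20 − 26 − 17 − 17 − 18 + 7 + 10 + 11 + 6 − 5 = 97%
P(none) = 100% − 97% = 3%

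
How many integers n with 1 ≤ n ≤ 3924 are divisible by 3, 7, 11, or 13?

Using inclusion–exclusion:
⌊3924/3⌋ + ⌊3924/7⌋ + ⌊3924/11⌋ + ⌊3924/13⌋ − ⌊3924/21⌋ − ⌊3924/33⌋ − ⌊3924/39⌋ − ⌊3924/77⌋ − ⌊3924/91⌋ − ⌊3924/143⌋ + ⌊3924/231⌋ + ⌊3924/273⌋ + ⌊3924/429⌋ + ⌊3924/1001⌋ − ⌊3924/3003⌋ = 1308 + 560 + 356 + 301 − 186 − 118 − 100 − 50 − 43 − 27 + 16 + 14 + 9 + 3 − 1 = 2042

2042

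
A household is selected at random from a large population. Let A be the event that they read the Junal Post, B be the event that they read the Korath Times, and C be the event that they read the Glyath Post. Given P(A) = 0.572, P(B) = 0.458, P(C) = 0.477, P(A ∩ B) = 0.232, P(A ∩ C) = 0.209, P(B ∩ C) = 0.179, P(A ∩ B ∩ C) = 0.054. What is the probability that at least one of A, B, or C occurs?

P(A ∪ B ∪ C) = 0.572 + 0.458 + 0.477 − 0.232 − 0.209 − 0.179 + 0.054 = 0.941

0.941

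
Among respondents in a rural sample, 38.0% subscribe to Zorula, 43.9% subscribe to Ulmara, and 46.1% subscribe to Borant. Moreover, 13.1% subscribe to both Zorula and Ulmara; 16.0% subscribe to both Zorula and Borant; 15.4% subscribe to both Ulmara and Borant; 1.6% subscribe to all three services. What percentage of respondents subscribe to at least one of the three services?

85.1%

P(union) = 38.0 + 43.9 + 46.1 − 13.1 − 16.0 − 15.4 + 1.6 = 85.1%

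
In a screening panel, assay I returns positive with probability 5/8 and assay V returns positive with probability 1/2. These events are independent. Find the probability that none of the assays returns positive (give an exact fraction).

3/16

Independence gives P(none) = ∏(1 − pᵢ).
P(none) = (1 − 5/8) × (1 − 1/2) = 3/8 × 1/2 = 3/16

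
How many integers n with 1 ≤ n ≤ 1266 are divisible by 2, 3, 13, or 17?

900

633 + 422 + 97 + 74 − 211 − 48 − 37 − 32 − 24 − 5 + 16 + 12 + 2 + 1 − 0 = 900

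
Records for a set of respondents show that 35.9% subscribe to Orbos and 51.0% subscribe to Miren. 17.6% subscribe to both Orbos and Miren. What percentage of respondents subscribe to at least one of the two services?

Apply inclusion-exclusion:
P(at least one) = 35.9 + 51.0 − 17.6 = 69.3%

69.3%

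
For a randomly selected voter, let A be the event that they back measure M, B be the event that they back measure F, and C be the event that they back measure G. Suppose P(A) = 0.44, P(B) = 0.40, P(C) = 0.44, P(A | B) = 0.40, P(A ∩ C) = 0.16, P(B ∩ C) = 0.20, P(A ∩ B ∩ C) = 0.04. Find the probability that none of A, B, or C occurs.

0.20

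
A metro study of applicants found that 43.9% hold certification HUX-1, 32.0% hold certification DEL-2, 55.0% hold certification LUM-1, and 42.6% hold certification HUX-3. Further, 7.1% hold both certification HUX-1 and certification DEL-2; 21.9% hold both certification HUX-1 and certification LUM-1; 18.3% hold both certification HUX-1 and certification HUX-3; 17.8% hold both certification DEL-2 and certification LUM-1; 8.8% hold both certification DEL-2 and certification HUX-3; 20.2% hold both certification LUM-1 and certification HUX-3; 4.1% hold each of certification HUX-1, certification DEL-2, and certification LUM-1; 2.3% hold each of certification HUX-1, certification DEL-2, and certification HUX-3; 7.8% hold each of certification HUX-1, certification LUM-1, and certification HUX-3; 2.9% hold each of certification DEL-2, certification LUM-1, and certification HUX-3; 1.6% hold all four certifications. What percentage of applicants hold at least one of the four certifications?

94.9%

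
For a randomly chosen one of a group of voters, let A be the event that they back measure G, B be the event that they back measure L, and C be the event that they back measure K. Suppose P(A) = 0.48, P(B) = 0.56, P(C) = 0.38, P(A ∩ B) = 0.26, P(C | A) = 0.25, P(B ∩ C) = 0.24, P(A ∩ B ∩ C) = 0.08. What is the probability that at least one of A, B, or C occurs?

0.88

P(A ∩ C) = P(A)·P(C|A) = 0.48 × 0.25 = 0.12
P(A ∪ B ∪ C) = 0.48 + 0.56 + 0.38 − 0.26 − 0.12 − 0.24 + 0.08 = 0.88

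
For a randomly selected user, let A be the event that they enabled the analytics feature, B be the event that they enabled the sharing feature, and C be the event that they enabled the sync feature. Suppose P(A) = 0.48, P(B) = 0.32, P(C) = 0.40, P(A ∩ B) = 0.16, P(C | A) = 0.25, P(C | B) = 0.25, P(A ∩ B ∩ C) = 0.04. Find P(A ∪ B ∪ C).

P(A ∩ C) = P(A)·P(C|A) = 0.48 × 0.25 = 0.12
P(B ∩ C) = P(B)·P(C|B) = 0.32 × 0.25 = 0.08
By inclusion-exclusion,
P(A ∪ B ∪ C) = 0.48 + 0.32 + 0.40 − 0.16 − 0.12 − 0.08 + 0.04 = 0.88

0.88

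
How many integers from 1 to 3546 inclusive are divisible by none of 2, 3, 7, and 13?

Apply inclusion-exclusion:
⌊3546/2⌋ + ⌊3546/3⌋ + ⌊3546/7⌋ + ⌊3546/13⌋ − ⌊3546/6⌋ − ⌊3546/14⌋ − ⌊3546/26⌋ − ⌊3546/21⌋ − ⌊3546/39⌋ − ⌊3546/91⌋ + ⌊3546/42⌋ + ⌊3546/78⌋ + ⌊3546/182⌋ + ⌊3546/273⌋ − ⌊3546/546⌋ = 1773 + 1182 + 506 + 272 − 591 − 253 − 136 − 168 − 90 − 38 + 84 + 45 + 19 + 12 − 6 = 2611
3546 − 2611 = 935

935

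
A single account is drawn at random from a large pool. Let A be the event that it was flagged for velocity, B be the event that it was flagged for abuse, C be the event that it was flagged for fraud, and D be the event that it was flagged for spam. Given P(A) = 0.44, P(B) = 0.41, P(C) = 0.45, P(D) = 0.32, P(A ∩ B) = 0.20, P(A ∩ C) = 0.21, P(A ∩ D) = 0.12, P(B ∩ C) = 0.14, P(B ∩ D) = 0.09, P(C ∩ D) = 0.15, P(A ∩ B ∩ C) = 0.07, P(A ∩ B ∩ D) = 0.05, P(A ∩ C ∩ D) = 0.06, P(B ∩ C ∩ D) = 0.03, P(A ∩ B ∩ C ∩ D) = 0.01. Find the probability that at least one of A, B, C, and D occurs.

P(A ∪ B ∪ C ∪ D) = 0.44 + 0.41 + 0.45 + 0.32 − 0.20 − 0.21 − 0.12 − 0.14 − 0.09 − 0.15 + 0.07 + 0.05 + 0.06 + 0.03 − 0.01 = 0.91

0.91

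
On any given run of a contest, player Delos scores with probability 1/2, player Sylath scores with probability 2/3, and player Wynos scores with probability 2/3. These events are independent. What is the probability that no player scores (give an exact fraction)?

1/18

P(none) = (1 − 1/2) × (1 − 2/3) × (1 − 2/3) = 1/2 × 1/3 × 1/3 = 1/18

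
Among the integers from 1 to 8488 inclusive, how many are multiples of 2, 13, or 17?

4801

4244 + 652 + 499 − 326 − 249 − 38 + 19 = 4801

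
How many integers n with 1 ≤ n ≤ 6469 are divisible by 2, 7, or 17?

Using inclusion–exclusion:
⌊6469/2⌋ + ⌊6469/7⌋ + ⌊6469/17⌋ − ⌊6469/14⌋ − ⌊6469/34⌋ − ⌊6469/119⌋ + ⌊6469/238⌋ = 3234 + 924 + 380 − 462 − 190 − 54 + 27 = 3859

3859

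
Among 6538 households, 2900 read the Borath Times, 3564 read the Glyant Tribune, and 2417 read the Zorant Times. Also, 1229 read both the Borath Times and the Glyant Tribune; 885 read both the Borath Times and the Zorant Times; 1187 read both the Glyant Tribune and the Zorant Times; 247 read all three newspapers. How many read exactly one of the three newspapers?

3020

|exactly one| = 2900 + 3564 + 2417 − 2·1229 − 2·885 − 2·1187 + 3·247 = 3020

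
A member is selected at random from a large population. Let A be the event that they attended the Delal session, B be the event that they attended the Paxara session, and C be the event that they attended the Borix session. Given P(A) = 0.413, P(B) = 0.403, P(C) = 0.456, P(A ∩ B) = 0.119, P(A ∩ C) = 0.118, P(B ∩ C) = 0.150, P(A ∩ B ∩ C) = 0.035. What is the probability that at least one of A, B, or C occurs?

By inclusion-exclusion,
P(A ∪ B ∪ C) = 0.413 + 0.403 + 0.456 − 0.119 − 0.118 − 0.150 + 0.035 = 0.920

0.920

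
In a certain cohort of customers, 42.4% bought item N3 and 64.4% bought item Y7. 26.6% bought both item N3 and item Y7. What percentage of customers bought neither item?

19.8%

P(union) = 42.4 + 64.4 − 26.6 = 80.2%
P(none) = 100% − 80.2% = 19.8%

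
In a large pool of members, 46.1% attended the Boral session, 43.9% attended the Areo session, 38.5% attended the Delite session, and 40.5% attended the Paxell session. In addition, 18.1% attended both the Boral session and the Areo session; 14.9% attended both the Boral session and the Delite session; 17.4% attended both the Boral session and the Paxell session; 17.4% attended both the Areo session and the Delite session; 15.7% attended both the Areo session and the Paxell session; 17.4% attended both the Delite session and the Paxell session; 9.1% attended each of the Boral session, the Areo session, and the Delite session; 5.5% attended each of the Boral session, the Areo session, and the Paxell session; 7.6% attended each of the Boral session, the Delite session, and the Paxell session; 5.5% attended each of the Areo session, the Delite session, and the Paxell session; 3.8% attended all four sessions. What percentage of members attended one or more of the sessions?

P(union) = 46.1 + 43.9 + 38.5 + 40.5 − 18.1 − 14.9 − 17.4 − 17.4 − 15.7 − 17.4 + 9.1 + 5.5 + 7.6 + 5.5 − 3.8 = 92.0%

92.0%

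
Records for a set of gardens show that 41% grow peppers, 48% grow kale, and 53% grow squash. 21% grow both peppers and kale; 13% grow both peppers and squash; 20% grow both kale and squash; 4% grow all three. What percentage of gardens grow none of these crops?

8%

Using inclusion–exclusion:
P(≥1) = 41 + 48 + 53 − 21 − 13 − 20 + 4 = 92%
P(none) = 100% − 92% = 8%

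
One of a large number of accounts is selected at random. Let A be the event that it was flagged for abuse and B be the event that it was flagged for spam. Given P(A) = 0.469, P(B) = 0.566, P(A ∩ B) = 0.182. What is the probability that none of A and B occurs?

0.147

Inclusion–exclusion gives
P(A ∪ B) = 0.469 + 0.566 − 0.182 = 0.853
P(none) = 1 − 0.853 = 0.147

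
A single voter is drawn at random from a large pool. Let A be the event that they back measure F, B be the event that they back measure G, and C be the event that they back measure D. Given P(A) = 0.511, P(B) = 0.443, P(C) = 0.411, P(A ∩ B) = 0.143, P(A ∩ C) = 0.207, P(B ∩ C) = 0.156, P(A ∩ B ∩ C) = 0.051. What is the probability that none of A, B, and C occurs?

0.090

Apply inclusion-exclusion:
P(A ∪ B ∪ C) = 0.511 + 0.443 + 0.411 − 0.143 − 0.207 − 0.156 + 0.051 = 0.910
P(none) = 1 − 0.910 = 0.090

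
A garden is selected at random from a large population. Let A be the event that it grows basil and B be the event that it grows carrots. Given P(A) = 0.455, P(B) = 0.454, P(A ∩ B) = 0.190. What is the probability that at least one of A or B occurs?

0.719

Inclusion–exclusion gives
P(A ∪ B) = 0.455 + 0.454 − 0.190 = 0.719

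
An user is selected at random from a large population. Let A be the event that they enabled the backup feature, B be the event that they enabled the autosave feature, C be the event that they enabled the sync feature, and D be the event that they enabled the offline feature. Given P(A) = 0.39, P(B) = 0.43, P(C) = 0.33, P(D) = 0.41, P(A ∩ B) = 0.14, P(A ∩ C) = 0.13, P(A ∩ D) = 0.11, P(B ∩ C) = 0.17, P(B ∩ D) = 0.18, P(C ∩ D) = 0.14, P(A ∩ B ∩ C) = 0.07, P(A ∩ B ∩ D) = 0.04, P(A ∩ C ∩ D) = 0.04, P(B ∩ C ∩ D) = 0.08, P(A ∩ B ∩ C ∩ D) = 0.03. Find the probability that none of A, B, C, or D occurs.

0.11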